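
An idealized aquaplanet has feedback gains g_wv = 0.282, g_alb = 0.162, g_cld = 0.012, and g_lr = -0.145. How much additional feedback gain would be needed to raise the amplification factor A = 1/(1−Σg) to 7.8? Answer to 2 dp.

Current total gain = 0.311.
Target gain for A = 7.8: g* = 1 − 1/7.8 = 0.8718.
Additional gain needed = 0.8718 − 0.311 = 0.56.

0.56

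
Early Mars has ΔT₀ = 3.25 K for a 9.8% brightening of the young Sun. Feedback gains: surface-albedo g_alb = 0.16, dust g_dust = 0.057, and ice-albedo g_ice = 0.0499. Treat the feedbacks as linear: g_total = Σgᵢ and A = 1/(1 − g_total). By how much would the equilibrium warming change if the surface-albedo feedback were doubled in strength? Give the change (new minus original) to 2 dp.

1.24 K

Original: g = 0.2669, ΔT = 3.25/(1−0.2669) = 4.4332 K.
With doubled surface-albedo: g' = 0.4269, ΔT' = 3.25/(1−0.4269) = 5.6709 K.
Change = 5.6709 − 4.4332 = 1.24 K.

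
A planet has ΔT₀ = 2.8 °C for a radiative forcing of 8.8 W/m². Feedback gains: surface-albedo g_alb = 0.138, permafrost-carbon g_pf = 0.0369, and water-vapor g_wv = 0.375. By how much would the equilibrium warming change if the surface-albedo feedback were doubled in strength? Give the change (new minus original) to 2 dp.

Original: g = 0.5499, ΔT = 2.8/(1−0.5499) = 6.2208 °C.
With doubled surface-albedo: g' = 0.6879, ΔT' = 2.8/(1−0.6879) = 8.9715 °C.
Change = 8.9715 − 6.2208 = 2.75 °C.

2.75 °C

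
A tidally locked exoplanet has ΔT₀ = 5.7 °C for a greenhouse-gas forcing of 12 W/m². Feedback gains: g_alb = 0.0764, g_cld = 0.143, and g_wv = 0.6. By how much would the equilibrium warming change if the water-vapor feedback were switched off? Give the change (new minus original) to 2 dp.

Original: g = 0.8194, ΔT = 5.7/(1−0.8194) = 31.5615 °C.
Without water-vapor: g' = 0.2194, ΔT' = 5.7/(1−0.2194) = 7.3021 °C.
Change = 7.3021 − 31.5615 = -24.26 °C.

-24.26 °C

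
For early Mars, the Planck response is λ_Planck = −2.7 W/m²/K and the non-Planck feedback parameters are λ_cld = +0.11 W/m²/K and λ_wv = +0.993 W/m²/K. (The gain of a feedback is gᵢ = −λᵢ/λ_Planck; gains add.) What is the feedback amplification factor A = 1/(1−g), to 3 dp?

1.691

Convert to gains: g_cld = 0.11/2.7 = 0.04074; g_wv = 0.993/2.7 = 0.3678.
Total gain g = 0.40854.
A = 1/(1 − 0.40854) = 1.691.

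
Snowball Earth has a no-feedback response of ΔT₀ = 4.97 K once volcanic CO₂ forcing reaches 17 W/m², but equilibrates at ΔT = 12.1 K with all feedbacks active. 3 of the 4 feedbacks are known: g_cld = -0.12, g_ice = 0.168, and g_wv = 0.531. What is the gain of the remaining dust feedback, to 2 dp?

Amplification A = ΔT/ΔT₀ = 12.1/4.97 = 2.435.
Total gain g = 1 − 1/A = 1 − 1/2.435 = 0.5893.
Known gains sum to -0.12 + 0.168 + 0.531 = 0.579.
g_dust = 0.5893 − 0.579 = 0.01.

0.01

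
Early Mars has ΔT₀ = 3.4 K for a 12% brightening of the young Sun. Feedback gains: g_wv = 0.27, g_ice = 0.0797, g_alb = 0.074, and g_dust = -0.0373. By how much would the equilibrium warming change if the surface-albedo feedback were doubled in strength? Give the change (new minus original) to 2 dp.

0.76 K

Original: g = 0.3864, ΔT = 3.4/(1−0.3864) = 5.5411 K.
With doubled surface-albedo: g' = 0.4604, ΔT' = 3.4/(1−0.4604) = 6.3010 K.
Change = 6.3010 − 5.5411 = 0.76 K.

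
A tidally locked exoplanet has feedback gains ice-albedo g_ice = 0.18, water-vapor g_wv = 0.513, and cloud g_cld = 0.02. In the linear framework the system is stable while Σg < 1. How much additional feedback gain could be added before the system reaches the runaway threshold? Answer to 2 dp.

Current total gain = 0.18 + 0.513 + 0.02 = 0.713.
Margin to runaway = 1 − 0.713 = 0.29.

0.29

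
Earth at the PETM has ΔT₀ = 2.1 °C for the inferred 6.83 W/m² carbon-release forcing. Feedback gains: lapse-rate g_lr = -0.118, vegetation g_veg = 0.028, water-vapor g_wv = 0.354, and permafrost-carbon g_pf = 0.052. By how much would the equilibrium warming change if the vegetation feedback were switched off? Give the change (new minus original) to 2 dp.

Original: g = 0.316, ΔT = 2.1/(1−0.316) = 3.0702 °C.
Without vegetation: g' = 0.288, ΔT' = 2.1/(1−0.288) = 2.9494 °C.
Change = 2.9494 − 3.0702 = -0.12 °C.

-0.12 °C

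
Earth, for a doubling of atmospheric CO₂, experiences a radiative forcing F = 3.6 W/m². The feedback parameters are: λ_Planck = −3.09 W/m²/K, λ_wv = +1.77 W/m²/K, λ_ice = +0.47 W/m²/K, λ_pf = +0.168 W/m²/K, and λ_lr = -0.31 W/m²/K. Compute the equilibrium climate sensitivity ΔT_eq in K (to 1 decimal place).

3.6 K

Net feedback parameter λ = (−3.09) + (+1.77) + (+0.47) + (+0.168) + (-0.31) = -0.992 W/m²/K.
ΔT = −F/λ = −3.6/(-0.992) = 3.6 K.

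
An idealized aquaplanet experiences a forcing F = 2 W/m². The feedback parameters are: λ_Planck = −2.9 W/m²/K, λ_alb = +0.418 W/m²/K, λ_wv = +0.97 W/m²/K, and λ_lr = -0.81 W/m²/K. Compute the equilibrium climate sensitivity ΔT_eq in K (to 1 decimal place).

0.9 K

Net feedback parameter λ = (−2.9) + (+0.418) + (+0.97) + (-0.81) = -2.322 W/m²/K.
ΔT = −F/λ = −2/(-2.322) = 0.9 K.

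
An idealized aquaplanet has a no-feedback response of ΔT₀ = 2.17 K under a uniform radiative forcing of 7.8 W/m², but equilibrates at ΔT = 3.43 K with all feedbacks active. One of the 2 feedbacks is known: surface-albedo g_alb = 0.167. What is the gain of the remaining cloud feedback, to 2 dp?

0.20

Amplification A = ΔT/ΔT₀ = 3.43/2.17 = 1.581.
Total gain g = 1 − 1/A = 1 − 1/1.581 = 0.3675.
The known gain is 0.167.
g_cld = 0.3675 − 0.167 = 0.20.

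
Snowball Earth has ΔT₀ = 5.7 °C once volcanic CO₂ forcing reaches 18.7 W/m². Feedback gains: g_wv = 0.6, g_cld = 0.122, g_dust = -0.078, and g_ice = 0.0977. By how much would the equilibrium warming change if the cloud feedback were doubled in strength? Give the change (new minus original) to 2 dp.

19.75 °C

Original: g = 0.7417, ΔT = 5.7/(1−0.7417) = 22.0674 °C.
With doubled cloud: g' = 0.8637, ΔT' = 5.7/(1−0.8637) = 41.8195 °C.
Change = 41.8195 − 22.0674 = 19.75 °C.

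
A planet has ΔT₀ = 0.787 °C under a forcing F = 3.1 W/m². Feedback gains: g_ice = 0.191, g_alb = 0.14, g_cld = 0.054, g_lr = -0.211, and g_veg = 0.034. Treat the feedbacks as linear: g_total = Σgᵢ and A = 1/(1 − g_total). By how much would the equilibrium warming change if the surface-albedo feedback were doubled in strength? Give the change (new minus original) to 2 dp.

Original: g = 0.208, ΔT = 0.787/(1−0.208) = 0.9937 °C.
With doubled surface-albedo: g' = 0.348, ΔT' = 0.787/(1−0.348) = 1.2071 °C.
Change = 1.2071 − 0.9937 = 0.21 °C.

0.21 °C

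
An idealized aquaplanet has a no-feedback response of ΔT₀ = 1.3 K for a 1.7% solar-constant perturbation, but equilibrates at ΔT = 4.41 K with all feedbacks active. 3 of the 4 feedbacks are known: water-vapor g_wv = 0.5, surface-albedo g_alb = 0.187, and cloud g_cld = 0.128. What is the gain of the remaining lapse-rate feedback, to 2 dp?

Amplification A = ΔT/ΔT₀ = 4.41/1.3 = 3.392.
Total gain g = 1 − 1/A = 1 − 1/3.392 = 0.7052.
Known gains sum to 0.5 + 0.187 + 0.128 = 0.815.
g_lr = 0.7052 − 0.815 = -0.11.

-0.11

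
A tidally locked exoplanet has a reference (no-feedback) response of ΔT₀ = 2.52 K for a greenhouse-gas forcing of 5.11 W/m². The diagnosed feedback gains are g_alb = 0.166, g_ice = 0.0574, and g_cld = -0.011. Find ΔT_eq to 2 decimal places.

Total gain g = 0.166 + 0.0574 − 0.011 = 0.2124.
Amplification A = 1/(1 − 0.2124) = 1.27.
ΔT = 2.52 × 1.27 = 3.20 K.

3.20 K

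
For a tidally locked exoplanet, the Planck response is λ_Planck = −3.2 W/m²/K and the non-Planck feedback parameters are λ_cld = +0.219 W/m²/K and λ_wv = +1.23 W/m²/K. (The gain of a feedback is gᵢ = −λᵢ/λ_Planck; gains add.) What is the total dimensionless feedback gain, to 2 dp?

0.45

Convert to gains: g_cld = 0.219/3.2 = 0.06844; g_wv = 1.23/3.2 = 0.3844.
Total gain g = 0.45284.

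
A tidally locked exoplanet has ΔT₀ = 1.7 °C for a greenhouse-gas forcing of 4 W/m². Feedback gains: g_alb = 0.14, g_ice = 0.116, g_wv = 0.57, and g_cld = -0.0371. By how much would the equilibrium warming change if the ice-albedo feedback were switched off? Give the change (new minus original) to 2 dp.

-2.86 °C

Original: g = 0.7889, ΔT = 1.7/(1−0.7889) = 8.0531 °C.
Without ice-albedo: g' = 0.6729, ΔT' = 1.7/(1−0.6729) = 5.1972 °C.
Change = 5.1972 − 8.0531 = -2.86 °C.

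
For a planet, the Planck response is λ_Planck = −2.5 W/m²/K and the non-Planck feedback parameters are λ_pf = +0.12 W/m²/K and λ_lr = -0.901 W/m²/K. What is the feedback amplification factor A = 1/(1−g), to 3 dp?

Convert to gains: g_pf = 0.12/2.5 = 0.048; g_lr = -0.901/2.5 = -0.3604.
Total gain g = -0.3124.
A = 1/(1 + 0.3124) = 0.762.

0.762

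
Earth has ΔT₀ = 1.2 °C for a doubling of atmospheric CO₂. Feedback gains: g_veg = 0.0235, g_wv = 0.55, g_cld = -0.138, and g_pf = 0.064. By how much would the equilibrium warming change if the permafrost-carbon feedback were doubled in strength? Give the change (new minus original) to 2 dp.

Original: g = 0.4995, ΔT = 1.2/(1−0.4995) = 2.3976 °C.
With doubled permafrost-carbon: g' = 0.5635, ΔT' = 1.2/(1−0.5635) = 2.7491 °C.
Change = 2.7491 − 2.3976 = 0.35 °C.

0.35 °C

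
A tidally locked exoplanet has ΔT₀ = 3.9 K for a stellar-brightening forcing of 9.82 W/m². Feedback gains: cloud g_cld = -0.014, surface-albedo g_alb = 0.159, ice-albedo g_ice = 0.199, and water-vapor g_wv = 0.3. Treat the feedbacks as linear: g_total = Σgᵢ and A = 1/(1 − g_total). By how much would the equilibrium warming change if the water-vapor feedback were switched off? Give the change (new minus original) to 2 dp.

Original: g = 0.644, ΔT = 3.9/(1−0.644) = 10.9551 K.
Without water-vapor: g' = 0.344, ΔT' = 3.9/(1−0.344) = 5.9451 K.
Change = 5.9451 − 10.9551 = -5.01 K.

-5.01 K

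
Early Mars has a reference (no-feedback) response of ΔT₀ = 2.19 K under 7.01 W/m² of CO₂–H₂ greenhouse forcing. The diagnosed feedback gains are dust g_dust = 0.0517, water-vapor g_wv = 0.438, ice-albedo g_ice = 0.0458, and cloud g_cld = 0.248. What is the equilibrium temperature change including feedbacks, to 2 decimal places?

Total gain g = 0.0517 + 0.438 + 0.0458 + 0.248 = 0.7835.
Amplification A = 1/(1 − 0.7835) = 4.619.
ΔT = 2.19 × 4.619 = 10.12 K.

10.12 K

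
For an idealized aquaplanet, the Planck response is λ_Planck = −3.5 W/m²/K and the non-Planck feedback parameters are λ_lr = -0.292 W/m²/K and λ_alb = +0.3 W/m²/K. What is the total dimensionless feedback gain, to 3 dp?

0.002

Convert to gains: g_lr = -0.292/3.5 = -0.08343; g_alb = 0.3/3.5 = 0.08571.
Total gain g = 0.00228.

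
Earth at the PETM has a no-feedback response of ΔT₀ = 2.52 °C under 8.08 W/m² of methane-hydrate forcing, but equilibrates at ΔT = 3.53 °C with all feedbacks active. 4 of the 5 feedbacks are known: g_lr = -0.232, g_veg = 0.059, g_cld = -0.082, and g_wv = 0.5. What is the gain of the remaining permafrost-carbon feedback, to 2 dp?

0.04

Amplification A = ΔT/ΔT₀ = 3.53/2.52 = 1.401.
Total gain g = 1 − 1/A = 1 − 1/1.401 = 0.2862.
Known gains sum to -0.232 + 0.059 − 0.082 + 0.5 = 0.245.
g_pf = 0.2862 − 0.245 = 0.04.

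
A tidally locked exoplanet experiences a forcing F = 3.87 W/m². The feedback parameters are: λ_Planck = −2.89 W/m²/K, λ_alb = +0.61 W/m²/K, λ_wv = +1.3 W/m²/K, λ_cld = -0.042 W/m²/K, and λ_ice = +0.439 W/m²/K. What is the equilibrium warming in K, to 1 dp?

6.6 K

Net feedback parameter λ = (−2.89) + (+0.61) + (+1.3) + (-0.042) + (+0.439) = -0.583 W/m²/K.
ΔT = −F/λ = −3.87/(-0.583) = 6.6 K.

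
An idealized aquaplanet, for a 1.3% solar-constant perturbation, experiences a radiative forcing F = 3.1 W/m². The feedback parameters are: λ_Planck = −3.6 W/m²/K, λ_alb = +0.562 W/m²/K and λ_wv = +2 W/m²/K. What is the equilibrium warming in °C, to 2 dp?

2.99 °C

Net feedback parameter λ = (−3.6) + (+0.562) + (+2) = -1.038 W/m²/K.
ΔT = −F/λ = −3.1/(-1.038) = 2.99 °C.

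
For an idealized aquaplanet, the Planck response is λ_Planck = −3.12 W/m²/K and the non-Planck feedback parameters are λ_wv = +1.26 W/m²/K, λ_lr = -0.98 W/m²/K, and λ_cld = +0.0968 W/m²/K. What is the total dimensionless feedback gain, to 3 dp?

Convert to gains: g_wv = 1.26/3.12 = 0.4038; g_lr = -0.98/3.12 = -0.3141; g_cld = 0.0968/3.12 = 0.03103.
Total gain g = 0.12073.

0.121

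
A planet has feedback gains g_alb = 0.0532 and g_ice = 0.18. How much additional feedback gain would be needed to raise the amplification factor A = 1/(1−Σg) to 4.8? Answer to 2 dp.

Current total gain = 0.2332.
Target gain for A = 4.8: g* = 1 − 1/4.8 = 0.7917.
Additional gain needed = 0.7917 − 0.2332 = 0.56.

0.56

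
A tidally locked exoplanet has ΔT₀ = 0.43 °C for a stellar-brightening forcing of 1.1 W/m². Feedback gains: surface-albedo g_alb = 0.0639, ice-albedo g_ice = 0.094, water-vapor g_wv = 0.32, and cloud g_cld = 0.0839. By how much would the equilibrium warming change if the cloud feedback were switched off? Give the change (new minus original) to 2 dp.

Original: g = 0.5618, ΔT = 0.43/(1−0.5618) = 0.9813 °C.
Without cloud: g' = 0.4779, ΔT' = 0.43/(1−0.4779) = 0.8236 °C.
Change = 0.8236 − 0.9813 = -0.16 °C.

-0.16 °C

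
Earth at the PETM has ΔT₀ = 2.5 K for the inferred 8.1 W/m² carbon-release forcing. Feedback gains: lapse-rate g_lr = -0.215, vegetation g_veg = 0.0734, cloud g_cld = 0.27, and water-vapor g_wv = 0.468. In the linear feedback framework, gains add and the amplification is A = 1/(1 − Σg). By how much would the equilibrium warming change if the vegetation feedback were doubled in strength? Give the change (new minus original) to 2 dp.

1.38 K

Original: g = 0.5964, ΔT = 2.5/(1−0.5964) = 6.1943 K.
With doubled vegetation: g' = 0.6698, ΔT' = 2.5/(1−0.6698) = 7.5712 K.
Change = 7.5712 − 6.1943 = 1.38 K.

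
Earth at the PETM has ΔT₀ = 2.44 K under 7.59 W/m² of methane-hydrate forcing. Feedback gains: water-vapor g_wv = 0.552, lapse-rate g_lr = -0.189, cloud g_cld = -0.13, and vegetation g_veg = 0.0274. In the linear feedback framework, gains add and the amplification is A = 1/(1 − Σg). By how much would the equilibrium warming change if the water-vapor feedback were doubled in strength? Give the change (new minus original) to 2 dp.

Original: g = 0.2604, ΔT = 2.44/(1−0.2604) = 3.2991 K.
With doubled water-vapor: g' = 0.8124, ΔT' = 2.44/(1−0.8124) = 13.0064 K.
Change = 13.0064 − 3.2991 = 9.71 K.

9.71 K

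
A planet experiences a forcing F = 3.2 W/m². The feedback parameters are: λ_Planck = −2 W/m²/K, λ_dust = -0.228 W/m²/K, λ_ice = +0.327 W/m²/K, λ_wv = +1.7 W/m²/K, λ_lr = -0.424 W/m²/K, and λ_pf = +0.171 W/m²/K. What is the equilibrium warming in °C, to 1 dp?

Net feedback parameter λ = (−2) + (-0.228) + (+0.327) + (+1.7) + (-0.424) + (+0.171) = -0.454 W/m²/K.
ΔT = −F/λ = −3.2/(-0.454) = 7.0 °C.

7.0 °C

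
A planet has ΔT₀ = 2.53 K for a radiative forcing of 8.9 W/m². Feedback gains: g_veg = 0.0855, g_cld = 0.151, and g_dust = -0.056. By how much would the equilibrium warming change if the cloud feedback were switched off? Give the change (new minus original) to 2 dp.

Original: g = 0.1805, ΔT = 2.53/(1−0.1805) = 3.0872 K.
Without cloud: g' = 0.0295, ΔT' = 2.53/(1−0.0295) = 2.6069 K.
Change = 2.6069 − 3.0872 = -0.48 K.

-0.48 K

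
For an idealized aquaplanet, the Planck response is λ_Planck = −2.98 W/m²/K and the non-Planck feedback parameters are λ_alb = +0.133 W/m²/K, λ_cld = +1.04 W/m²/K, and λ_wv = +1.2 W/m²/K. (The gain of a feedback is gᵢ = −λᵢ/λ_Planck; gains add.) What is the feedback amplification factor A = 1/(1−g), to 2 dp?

Convert to gains: g_alb = 0.133/2.98 = 0.04463; g_cld = 1.04/2.98 = 0.349; g_wv = 1.2/2.98 = 0.4027.
Total gain g = 0.79633.
A = 1/(1 − 0.79633) = 4.91.

4.91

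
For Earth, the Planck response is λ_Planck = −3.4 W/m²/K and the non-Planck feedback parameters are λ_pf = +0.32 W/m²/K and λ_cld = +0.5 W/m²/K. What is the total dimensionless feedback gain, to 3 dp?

Convert to gains: g_pf = 0.32/3.4 = 0.09412; g_cld = 0.5/3.4 = 0.1471.
Total gain g = 0.24122.

0.241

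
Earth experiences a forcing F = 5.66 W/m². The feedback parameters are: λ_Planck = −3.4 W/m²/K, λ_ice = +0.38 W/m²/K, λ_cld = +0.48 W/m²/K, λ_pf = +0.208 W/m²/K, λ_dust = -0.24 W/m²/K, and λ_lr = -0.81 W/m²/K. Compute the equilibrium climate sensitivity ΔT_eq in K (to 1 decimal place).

Net feedback parameter λ = (−3.4) + (+0.38) + (+0.48) + (+0.208) + (-0.24) + (-0.81) = -3.382 W/m²/K.
ΔT = −F/λ = −5.66/(-3.382) = 1.7 K.

1.7 K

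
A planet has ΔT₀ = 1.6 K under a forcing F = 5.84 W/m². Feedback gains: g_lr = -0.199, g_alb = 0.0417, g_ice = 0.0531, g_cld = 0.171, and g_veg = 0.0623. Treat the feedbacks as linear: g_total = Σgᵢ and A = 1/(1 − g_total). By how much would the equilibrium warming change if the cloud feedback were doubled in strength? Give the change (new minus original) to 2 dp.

Original: g = 0.1291, ΔT = 1.6/(1−0.1291) = 1.8372 K.
With doubled cloud: g' = 0.3001, ΔT' = 1.6/(1−0.3001) = 2.2860 K.
Change = 2.2860 − 1.8372 = 0.45 K.

0.45 K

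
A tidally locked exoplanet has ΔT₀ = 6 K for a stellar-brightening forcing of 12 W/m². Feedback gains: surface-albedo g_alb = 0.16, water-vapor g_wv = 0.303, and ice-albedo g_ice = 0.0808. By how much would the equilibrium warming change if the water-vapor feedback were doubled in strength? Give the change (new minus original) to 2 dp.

Original: g = 0.5438, ΔT = 6/(1−0.5438) = 13.1521 K.
With doubled water-vapor: g' = 0.8468, ΔT' = 6/(1−0.8468) = 39.1645 K.
Change = 39.1645 − 13.1521 = 26.01 K.

26.01 K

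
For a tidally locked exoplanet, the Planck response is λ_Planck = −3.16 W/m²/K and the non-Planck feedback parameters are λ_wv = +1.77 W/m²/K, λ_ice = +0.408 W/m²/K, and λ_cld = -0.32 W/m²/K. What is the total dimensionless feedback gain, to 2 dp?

Convert to gains: g_wv = 1.77/3.16 = 0.5601; g_ice = 0.408/3.16 = 0.1291; g_cld = -0.32/3.16 = -0.1013.
Total gain g = 0.5879.

0.59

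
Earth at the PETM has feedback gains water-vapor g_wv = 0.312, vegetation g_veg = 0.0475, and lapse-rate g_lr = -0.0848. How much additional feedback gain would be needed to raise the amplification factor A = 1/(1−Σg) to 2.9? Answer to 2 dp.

Current total gain = 0.2747.
Target gain for A = 2.9: g* = 1 − 1/2.9 = 0.6552.
Additional gain needed = 0.6552 − 0.2747 = 0.38.

0.38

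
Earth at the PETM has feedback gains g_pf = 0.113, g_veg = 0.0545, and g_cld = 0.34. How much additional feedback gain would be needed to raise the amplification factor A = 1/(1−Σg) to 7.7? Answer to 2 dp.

0.36

Current total gain = 0.5075.
Target gain for A = 7.7: g* = 1 − 1/7.7 = 0.8701.
Additional gain needed = 0.8701 − 0.5075 = 0.36.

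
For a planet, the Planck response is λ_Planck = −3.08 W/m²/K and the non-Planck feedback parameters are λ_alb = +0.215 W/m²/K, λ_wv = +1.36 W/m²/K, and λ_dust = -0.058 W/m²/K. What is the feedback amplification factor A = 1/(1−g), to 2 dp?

1.97

Convert to gains: g_alb = 0.215/3.08 = 0.06981; g_wv = 1.36/3.08 = 0.4416; g_dust = -0.058/3.08 = -0.01883.
Total gain g = 0.49258.
A = 1/(1 − 0.49258) = 1.97.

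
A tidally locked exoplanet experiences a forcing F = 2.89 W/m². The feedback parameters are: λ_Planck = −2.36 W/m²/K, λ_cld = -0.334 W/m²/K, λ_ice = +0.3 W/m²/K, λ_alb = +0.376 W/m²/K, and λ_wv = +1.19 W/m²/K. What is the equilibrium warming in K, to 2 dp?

Net feedback parameter λ = (−2.36) + (-0.334) + (+0.3) + (+0.376) + (+1.19) = -0.828 W/m²/K.
ΔT = −F/λ = −2.89/(-0.828) = 3.49 K.

3.49 K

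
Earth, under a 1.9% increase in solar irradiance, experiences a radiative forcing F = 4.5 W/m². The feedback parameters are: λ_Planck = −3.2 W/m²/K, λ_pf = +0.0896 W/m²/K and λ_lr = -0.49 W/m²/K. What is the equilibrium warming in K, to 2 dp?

1.25 K

Net feedback parameter λ = (−3.2) + (+0.0896) + (-0.49) = -3.6004 W/m²/K.
ΔT = −F/λ = −4.5/(-3.6004) = 1.25 K.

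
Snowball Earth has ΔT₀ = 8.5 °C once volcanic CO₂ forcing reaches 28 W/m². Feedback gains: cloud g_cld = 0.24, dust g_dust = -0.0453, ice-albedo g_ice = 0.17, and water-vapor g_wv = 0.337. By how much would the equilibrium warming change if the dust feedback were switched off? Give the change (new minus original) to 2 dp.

5.10 °C

Original: g = 0.7017, ΔT = 8.5/(1−0.7017) = 28.4948 °C.
Without dust: g' = 0.747, ΔT' = 8.5/(1−0.747) = 33.5968 °C.
Change = 33.5968 − 28.4948 = 5.10 °C.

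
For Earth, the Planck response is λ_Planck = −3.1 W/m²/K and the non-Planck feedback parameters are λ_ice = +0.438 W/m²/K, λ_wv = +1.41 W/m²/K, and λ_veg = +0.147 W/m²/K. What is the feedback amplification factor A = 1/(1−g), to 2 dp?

Convert to gains: g_ice = 0.438/3.1 = 0.1413; g_wv = 1.41/3.1 = 0.4548; g_veg = 0.147/3.1 = 0.04742.
Total gain g = 0.64352.
A = 1/(1 − 0.64352) = 2.81.

2.81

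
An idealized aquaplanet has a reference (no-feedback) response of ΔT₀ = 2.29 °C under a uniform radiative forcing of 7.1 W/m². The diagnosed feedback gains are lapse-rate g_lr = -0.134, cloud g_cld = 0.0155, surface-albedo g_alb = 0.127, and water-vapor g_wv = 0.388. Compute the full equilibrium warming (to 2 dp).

3.79 °C

Total gain g = -0.134 + 0.0155 + 0.127 + 0.388 = 0.3965.
Amplification A = 1/(1 − 0.3965) = 1.657.
ΔT = 2.29 × 1.657 = 3.79 °C.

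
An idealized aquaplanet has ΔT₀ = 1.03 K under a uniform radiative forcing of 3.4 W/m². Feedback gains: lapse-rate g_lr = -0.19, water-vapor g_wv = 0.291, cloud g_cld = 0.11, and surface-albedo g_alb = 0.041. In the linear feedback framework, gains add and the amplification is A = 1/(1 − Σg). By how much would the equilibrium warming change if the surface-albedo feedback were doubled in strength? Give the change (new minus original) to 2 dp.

Original: g = 0.252, ΔT = 1.03/(1−0.252) = 1.3770 K.
With doubled surface-albedo: g' = 0.293, ΔT' = 1.03/(1−0.293) = 1.4569 K.
Change = 1.4569 − 1.3770 = 0.08 K.

0.08 K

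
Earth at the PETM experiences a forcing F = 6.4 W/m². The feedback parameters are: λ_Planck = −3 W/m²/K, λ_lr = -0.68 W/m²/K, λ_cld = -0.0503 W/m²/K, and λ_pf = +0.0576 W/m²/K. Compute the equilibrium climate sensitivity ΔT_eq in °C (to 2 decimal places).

Net feedback parameter λ = (−3) + (-0.68) + (-0.0503) + (+0.0576) = -3.6727 W/m²/K.
ΔT = −F/λ = −6.4/(-3.6727) = 1.74 °C.

1.74 °C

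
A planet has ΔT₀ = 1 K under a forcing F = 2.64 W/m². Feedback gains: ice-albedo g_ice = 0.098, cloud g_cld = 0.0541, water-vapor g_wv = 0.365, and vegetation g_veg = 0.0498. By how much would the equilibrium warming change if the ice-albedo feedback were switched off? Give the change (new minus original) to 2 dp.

Original: g = 0.5669, ΔT = 1/(1−0.5669) = 2.3089 K.
Without ice-albedo: g' = 0.4689, ΔT' = 1/(1−0.4689) = 1.8829 K.
Change = 1.8829 − 2.3089 = -0.43 K.

-0.43 K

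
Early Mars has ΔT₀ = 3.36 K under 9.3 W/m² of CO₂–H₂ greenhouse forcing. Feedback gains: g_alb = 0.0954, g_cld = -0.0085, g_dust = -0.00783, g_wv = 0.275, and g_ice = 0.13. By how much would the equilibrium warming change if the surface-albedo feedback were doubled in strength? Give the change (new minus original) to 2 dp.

1.48 K

Original: g = 0.48407, ΔT = 3.36/(1−0.48407) = 6.5125 K.
With doubled surface-albedo: g' = 0.57947, ΔT' = 3.36/(1−0.57947) = 7.9899 K.
Change = 7.9899 − 6.5125 = 1.48 K.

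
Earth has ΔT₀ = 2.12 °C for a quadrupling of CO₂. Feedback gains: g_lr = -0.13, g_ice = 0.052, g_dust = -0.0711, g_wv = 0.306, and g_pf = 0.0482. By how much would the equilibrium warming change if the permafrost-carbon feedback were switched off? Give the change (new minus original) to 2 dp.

-0.15 °C

Original: g = 0.2051, ΔT = 2.12/(1−0.2051) = 2.6670 °C.
Without permafrost-carbon: g' = 0.1569, ΔT' = 2.12/(1−0.1569) = 2.5145 °C.
Change = 2.5145 − 2.6670 = -0.15 °C.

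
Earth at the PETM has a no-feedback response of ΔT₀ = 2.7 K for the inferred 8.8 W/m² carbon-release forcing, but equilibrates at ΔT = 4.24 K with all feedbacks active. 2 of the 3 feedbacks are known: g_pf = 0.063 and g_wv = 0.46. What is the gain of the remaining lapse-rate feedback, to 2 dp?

-0.16

Amplification A = ΔT/ΔT₀ = 4.24/2.7 = 1.57.
Total gain g = 1 − 1/A = 1 − 1/1.57 = 0.3631.
Known gains sum to 0.063 + 0.46 = 0.523.
g_lr = 0.3631 − 0.523 = -0.16.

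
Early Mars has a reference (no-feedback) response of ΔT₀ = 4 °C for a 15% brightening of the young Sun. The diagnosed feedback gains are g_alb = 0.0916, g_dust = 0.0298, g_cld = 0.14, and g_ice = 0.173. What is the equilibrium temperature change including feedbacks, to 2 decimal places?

Total gain g = 0.0916 + 0.0298 + 0.14 + 0.173 = 0.4344.
Amplification A = 1/(1 − 0.4344) = 1.768.
ΔT = 4 × 1.768 = 7.07 °C.

7.07 °C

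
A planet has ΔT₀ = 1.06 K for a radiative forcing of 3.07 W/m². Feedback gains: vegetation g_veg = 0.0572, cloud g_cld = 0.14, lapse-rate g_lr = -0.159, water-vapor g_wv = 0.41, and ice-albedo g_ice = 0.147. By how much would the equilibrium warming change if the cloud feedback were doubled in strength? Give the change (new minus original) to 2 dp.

1.38 K

Original: g = 0.5952, ΔT = 1.06/(1−0.5952) = 2.6186 K.
With doubled cloud: g' = 0.7352, ΔT' = 1.06/(1−0.7352) = 4.0030 K.
Change = 4.0030 − 2.6186 = 1.38 K.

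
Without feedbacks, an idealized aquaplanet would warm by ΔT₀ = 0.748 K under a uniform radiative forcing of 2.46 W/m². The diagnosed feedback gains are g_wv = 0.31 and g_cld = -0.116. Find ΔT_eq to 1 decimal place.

0.9 K

Total gain g = 0.31 − 0.116 = 0.194.
Amplification A = 1/(1 − 0.194) = 1.241.
ΔT = 0.748 × 1.241 = 0.9 K.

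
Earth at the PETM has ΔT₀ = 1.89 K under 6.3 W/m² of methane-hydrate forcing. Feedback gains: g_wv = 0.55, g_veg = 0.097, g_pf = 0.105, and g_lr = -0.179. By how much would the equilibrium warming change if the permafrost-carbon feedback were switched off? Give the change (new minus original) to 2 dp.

-0.87 K

Original: g = 0.573, ΔT = 1.89/(1−0.573) = 4.4262 K.
Without permafrost-carbon: g' = 0.468, ΔT' = 1.89/(1−0.468) = 3.5526 K.
Change = 3.5526 − 4.4262 = -0.87 K.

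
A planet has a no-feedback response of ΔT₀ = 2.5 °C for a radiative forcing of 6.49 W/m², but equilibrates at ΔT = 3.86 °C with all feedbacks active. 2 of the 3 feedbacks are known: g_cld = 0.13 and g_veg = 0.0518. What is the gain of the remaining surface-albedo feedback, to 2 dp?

Amplification A = ΔT/ΔT₀ = 3.86/2.5 = 1.544.
Total gain g = 1 − 1/A = 1 − 1/1.544 = 0.3523.
Known gains sum to 0.13 + 0.0518 = 0.1818.
g_alb = 0.3523 − 0.1818 = 0.17.

0.17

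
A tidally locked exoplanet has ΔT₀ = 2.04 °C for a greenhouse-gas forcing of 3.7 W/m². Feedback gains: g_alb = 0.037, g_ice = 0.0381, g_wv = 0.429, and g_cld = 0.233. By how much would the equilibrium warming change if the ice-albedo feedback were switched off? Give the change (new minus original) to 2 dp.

-0.98 °C

Original: g = 0.7371, ΔT = 2.04/(1−0.7371) = 7.7596 °C.
Without ice-albedo: g' = 0.699, ΔT' = 2.04/(1−0.699) = 6.7774 °C.
Change = 6.7774 − 7.7596 = -0.98 °C.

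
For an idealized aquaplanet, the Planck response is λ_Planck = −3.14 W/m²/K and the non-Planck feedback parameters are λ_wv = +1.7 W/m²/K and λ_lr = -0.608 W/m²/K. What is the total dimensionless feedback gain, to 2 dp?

0.35

Convert to gains: g_wv = 1.7/3.14 = 0.5414; g_lr = -0.608/3.14 = -0.1936.
Total gain g = 0.3478.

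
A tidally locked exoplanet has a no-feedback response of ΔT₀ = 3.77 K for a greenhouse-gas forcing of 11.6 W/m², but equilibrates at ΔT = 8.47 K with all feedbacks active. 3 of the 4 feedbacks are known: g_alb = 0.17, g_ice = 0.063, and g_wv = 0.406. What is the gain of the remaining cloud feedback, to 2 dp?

Amplification A = ΔT/ΔT₀ = 8.47/3.77 = 2.247.
Total gain g = 1 − 1/A = 1 − 1/2.247 = 0.555.
Known gains sum to 0.17 + 0.063 + 0.406 = 0.639.
g_cld = 0.555 − 0.639 = -0.08.

-0.08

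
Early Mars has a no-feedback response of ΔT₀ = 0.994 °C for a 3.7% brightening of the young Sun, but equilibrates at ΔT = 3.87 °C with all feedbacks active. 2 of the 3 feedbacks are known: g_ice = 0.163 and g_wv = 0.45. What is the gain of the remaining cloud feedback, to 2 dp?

0.13

Amplification A = ΔT/ΔT₀ = 3.87/0.994 = 3.893.
Total gain g = 1 − 1/A = 1 − 1/3.893 = 0.7431.
Known gains sum to 0.163 + 0.45 = 0.613.
g_cld = 0.7431 − 0.613 = 0.13.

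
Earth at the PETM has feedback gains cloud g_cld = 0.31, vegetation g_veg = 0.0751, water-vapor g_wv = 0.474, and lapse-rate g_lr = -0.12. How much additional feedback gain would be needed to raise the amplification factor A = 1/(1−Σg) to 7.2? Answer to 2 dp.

0.12

Current total gain = 0.7391.
Target gain for A = 7.2: g* = 1 − 1/7.2 = 0.8611.
Additional gain needed = 0.8611 − 0.7391 = 0.12.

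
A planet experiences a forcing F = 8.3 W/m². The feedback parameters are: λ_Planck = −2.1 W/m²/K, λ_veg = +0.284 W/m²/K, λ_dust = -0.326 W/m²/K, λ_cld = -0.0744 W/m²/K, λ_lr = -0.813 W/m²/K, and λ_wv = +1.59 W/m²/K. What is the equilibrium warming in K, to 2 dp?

Net feedback parameter λ = (−2.1) + (+0.284) + (-0.326) + (-0.0744) + (-0.813) + (+1.59) = -1.4394 W/m²/K.
ΔT = −F/λ = −8.3/(-1.4394) = 5.77 K.

5.77 K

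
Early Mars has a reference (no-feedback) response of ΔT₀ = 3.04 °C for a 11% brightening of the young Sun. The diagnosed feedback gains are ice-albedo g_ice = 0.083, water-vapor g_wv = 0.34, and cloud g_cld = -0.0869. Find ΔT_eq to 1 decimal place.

4.6 °C

Total gain g = 0.083 + 0.34 − 0.0869 = 0.3361.
Amplification A = 1/(1 − 0.3361) = 1.506.
ΔT = 3.04 × 1.506 = 4.6 °C.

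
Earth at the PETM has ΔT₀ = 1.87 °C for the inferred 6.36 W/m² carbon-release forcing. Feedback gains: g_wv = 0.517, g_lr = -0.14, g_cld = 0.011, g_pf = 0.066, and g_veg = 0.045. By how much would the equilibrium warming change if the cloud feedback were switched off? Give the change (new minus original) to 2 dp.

-0.08 °C

Original: g = 0.499, ΔT = 1.87/(1−0.499) = 3.7325 °C.
Without cloud: g' = 0.488, ΔT' = 1.87/(1−0.488) = 3.6523 °C.
Change = 3.6523 − 3.7325 = -0.08 °C.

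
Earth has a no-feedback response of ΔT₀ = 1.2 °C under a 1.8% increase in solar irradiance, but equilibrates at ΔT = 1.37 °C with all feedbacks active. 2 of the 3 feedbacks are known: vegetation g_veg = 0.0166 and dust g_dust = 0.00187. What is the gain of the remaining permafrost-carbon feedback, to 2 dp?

Amplification A = ΔT/ΔT₀ = 1.37/1.2 = 1.142.
Total gain g = 1 − 1/A = 1 − 1/1.142 = 0.1243.
Known gains sum to 0.0166 + 0.00187 = 0.01847.
g_pf = 0.1243 − 0.01847 = 0.11.

0.11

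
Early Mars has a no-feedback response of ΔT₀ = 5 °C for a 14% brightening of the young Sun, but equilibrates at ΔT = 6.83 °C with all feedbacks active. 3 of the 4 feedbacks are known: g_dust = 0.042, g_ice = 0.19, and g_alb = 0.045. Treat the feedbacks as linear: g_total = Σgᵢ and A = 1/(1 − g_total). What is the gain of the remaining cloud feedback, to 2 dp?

-0.01

Amplification A = ΔT/ΔT₀ = 6.83/5 = 1.366.
Total gain g = 1 − 1/A = 1 − 1/1.366 = 0.2679.
Known gains sum to 0.042 + 0.19 + 0.045 = 0.277.
g_cld = 0.2679 − 0.277 = -0.01.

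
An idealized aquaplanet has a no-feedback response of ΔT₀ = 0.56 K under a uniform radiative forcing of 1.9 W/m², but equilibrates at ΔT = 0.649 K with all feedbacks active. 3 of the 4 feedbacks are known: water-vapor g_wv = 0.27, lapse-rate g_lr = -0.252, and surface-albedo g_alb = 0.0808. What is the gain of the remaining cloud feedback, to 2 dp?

0.04

Amplification A = ΔT/ΔT₀ = 0.649/0.56 = 1.159.
Total gain g = 1 − 1/A = 1 − 1/1.159 = 0.1372.
Known gains sum to 0.27 − 0.252 + 0.0808 = 0.0988.
g_cld = 0.1372 − 0.0988 = 0.04.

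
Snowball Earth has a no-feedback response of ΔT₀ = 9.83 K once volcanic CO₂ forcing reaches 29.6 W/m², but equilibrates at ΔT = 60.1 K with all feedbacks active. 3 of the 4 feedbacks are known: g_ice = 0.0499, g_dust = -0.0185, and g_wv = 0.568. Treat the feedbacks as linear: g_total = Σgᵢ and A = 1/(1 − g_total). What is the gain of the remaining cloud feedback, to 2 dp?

Amplification A = ΔT/ΔT₀ = 60.1/9.83 = 6.114.
Total gain g = 1 − 1/A = 1 − 1/6.114 = 0.8364.
Known gains sum to 0.0499 − 0.0185 + 0.568 = 0.5994.
g_cld = 0.8364 − 0.5994 = 0.24.

0.24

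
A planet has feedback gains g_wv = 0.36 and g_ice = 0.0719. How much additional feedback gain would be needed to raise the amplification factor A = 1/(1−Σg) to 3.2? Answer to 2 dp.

Current total gain = 0.4319.
Target gain for A = 3.2: g* = 1 − 1/3.2 = 0.6875.
Additional gain needed = 0.6875 − 0.4319 = 0.26.

0.26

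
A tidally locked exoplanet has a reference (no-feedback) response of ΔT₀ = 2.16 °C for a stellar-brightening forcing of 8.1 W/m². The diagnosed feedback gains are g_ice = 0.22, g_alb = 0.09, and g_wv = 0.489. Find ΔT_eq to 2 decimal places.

Total gain g = 0.22 + 0.09 + 0.489 = 0.799.
Amplification A = 1/(1 − 0.799) = 4.975.
ΔT = 2.16 × 4.975 = 10.75 °C.

10.75 °C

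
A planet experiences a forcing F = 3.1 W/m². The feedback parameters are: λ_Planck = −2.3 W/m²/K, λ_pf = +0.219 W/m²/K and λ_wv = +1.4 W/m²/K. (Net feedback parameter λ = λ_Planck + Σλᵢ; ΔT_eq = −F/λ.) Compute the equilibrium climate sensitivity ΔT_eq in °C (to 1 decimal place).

Net feedback parameter λ = (−2.3) + (+0.219) + (+1.4) = -0.681 W/m²/K.
ΔT = −F/λ = −3.1/(-0.681) = 4.6 °C.

4.6 °C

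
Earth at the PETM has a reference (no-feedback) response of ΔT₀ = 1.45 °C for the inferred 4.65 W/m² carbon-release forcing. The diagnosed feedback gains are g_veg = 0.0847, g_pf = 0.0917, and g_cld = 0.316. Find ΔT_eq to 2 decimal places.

Total gain g = 0.0847 + 0.0917 + 0.316 = 0.4924.
Amplification A = 1/(1 − 0.4924) = 1.97.
ΔT = 1.45 × 1.97 = 2.86 °C.

2.86 °C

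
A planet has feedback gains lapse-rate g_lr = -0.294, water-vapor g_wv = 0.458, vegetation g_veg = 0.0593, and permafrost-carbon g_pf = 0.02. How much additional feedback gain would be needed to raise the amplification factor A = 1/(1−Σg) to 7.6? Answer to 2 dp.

0.63

Current total gain = 0.2433.
Target gain for A = 7.6: g* = 1 − 1/7.6 = 0.8684.
Additional gain needed = 0.8684 − 0.2433 = 0.63.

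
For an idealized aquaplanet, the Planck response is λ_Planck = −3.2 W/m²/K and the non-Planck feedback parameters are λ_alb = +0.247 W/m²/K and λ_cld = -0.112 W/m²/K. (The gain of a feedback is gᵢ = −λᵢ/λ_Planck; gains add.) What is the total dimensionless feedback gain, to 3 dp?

0.042

Convert to gains: g_alb = 0.247/3.2 = 0.07719; g_cld = -0.112/3.2 = -0.035.
Total gain g = 0.04219.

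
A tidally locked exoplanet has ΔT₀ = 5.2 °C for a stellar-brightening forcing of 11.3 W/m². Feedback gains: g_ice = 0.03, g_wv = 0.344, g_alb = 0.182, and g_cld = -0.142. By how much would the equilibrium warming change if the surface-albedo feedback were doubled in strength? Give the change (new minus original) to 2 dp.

Original: g = 0.414, ΔT = 5.2/(1−0.414) = 8.8737 °C.
With doubled surface-albedo: g' = 0.596, ΔT' = 5.2/(1−0.596) = 12.8713 °C.
Change = 12.8713 − 8.8737 = 4.00 °C.

4.00 °C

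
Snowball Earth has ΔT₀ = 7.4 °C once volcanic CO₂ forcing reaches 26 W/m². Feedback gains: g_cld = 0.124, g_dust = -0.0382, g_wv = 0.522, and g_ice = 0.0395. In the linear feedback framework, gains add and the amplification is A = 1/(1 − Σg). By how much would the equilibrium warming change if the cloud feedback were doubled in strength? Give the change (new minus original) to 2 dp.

Original: g = 0.6473, ΔT = 7.4/(1−0.6473) = 20.9810 °C.
With doubled cloud: g' = 0.7713, ΔT' = 7.4/(1−0.7713) = 32.3568 °C.
Change = 32.3568 − 20.9810 = 11.38 °C.

11.38 °C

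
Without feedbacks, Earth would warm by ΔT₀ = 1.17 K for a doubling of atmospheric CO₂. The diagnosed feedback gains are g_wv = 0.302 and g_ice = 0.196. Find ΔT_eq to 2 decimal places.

Total gain g = 0.302 + 0.196 = 0.498.
Amplification A = 1/(1 − 0.498) = 1.992.
ΔT = 1.17 × 1.992 = 2.33 K.

2.33 K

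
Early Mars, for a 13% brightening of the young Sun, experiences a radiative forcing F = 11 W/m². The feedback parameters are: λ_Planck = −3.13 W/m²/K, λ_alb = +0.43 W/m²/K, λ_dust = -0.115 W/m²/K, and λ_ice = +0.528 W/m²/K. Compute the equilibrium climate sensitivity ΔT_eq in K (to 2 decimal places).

4.81 K

Net feedback parameter λ = (−3.13) + (+0.43) + (-0.115) + (+0.528) = -2.287 W/m²/K.
ΔT = −F/λ = −11/(-2.287) = 4.81 K.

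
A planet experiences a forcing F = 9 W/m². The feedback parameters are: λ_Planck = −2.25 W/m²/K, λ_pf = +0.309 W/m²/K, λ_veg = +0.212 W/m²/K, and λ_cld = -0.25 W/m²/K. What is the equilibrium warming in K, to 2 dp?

4.55 K

Net feedback parameter λ = (−2.25) + (+0.309) + (+0.212) + (-0.25) = -1.979 W/m²/K.
ΔT = −F/λ = −9/(-1.979) = 4.55 K.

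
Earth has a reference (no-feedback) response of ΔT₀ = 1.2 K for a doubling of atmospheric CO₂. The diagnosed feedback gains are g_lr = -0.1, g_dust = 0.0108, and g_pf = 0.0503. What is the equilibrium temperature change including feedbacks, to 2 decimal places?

Total gain g = -0.1 + 0.0108 + 0.0503 = -0.0389.
Amplification A = 1/(1 + 0.0389) = 0.9626.
ΔT = 1.2 × 0.9626 = 1.16 K.

1.16 K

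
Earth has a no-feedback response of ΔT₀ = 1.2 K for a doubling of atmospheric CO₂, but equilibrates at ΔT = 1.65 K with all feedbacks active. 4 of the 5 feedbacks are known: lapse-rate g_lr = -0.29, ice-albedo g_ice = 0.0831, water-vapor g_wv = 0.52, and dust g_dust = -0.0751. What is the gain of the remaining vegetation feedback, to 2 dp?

0.03

Amplification A = ΔT/ΔT₀ = 1.65/1.2 = 1.375.
Total gain g = 1 − 1/A = 1 − 1/1.375 = 0.2727.
Known gains sum to -0.29 + 0.0831 + 0.52 − 0.0751 = 0.238.
g_veg = 0.2727 − 0.238 = 0.03.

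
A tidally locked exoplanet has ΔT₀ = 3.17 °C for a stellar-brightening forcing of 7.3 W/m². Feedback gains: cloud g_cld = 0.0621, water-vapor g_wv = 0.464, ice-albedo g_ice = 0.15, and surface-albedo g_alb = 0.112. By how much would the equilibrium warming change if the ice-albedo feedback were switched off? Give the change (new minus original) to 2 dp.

Original: g = 0.7881, ΔT = 3.17/(1−0.7881) = 14.9599 °C.
Without ice-albedo: g' = 0.6381, ΔT' = 3.17/(1−0.6381) = 8.7593 °C.
Change = 8.7593 − 14.9599 = -6.20 °C.

-6.20 °C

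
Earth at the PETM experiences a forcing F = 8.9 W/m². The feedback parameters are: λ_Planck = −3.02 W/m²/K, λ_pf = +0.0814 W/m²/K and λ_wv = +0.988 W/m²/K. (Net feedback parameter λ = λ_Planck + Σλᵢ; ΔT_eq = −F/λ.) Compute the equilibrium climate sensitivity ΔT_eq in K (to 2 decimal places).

Net feedback parameter λ = (−3.02) + (+0.0814) + (+0.988) = -1.9506 W/m²/K.
ΔT = −F/λ = −8.9/(-1.9506) = 4.56 K.

4.56 K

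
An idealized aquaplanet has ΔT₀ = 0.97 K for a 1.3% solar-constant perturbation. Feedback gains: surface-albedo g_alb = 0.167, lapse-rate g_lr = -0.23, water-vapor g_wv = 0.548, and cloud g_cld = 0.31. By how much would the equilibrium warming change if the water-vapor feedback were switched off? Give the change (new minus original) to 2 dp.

-3.44 K

Original: g = 0.795, ΔT = 0.97/(1−0.795) = 4.7317 K.
Without water-vapor: g' = 0.247, ΔT' = 0.97/(1−0.247) = 1.2882 K.
Change = 1.2882 − 4.7317 = -3.44 K.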